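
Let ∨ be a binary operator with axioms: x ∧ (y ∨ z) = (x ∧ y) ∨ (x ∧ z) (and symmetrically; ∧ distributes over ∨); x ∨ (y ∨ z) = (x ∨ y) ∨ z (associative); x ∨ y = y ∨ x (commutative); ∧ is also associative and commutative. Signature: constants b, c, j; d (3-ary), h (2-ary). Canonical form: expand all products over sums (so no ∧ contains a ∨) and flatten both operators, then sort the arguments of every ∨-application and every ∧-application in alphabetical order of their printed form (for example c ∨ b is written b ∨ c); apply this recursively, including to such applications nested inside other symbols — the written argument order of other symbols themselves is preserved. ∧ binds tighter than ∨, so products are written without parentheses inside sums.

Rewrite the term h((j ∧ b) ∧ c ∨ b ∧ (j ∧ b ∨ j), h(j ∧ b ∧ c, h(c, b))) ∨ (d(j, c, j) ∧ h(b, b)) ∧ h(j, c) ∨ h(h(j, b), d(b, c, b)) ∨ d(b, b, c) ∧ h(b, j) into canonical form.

Answer: d(b, b, c) ∧ h(b, j) ∨ d(j, c, j) ∧ h(b, b) ∧ h(j, c) ∨ h(b ∧ b ∧ j ∨ b ∧ c ∧ j ∨ b ∧ j, h(b ∧ c ∧ j, h(c, b))) ∨ h(h(j, b), d(b, c, b))

Derivation:
Expand products over sums:  h(b ∧ b ∧ j ∨ b ∧ c ∧ j ∨ b ∧ j, h(b ∧ c ∧ j, h(c, b))) ∨ d(j, c, j) ∧ h(b, b) ∧ h(j, c) ∨ h(h(j, b), d(b, c, b)) ∨ d(b, b, c) ∧ h(b, j)
Order the arguments:  d(b, b, c) ∧ h(b, j) ∨ d(j, c, j) ∧ h(b, b) ∧ h(j, c) ∨ h(b ∧ b ∧ j ∨ b ∧ c ∧ j ∨ b ∧ j, h(b ∧ c ∧ j, h(c, b))) ∨ h(h(j, b), d(b, c, b))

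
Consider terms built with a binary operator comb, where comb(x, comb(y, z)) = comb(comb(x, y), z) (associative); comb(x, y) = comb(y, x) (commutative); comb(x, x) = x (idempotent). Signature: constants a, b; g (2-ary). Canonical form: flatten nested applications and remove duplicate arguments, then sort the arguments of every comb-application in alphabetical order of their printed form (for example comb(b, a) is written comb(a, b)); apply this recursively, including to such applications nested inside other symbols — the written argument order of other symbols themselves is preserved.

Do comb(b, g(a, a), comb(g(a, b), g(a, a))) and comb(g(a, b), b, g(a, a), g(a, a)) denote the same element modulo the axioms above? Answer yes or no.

Answer: yes — both canonical forms are comb(b, g(a, a), g(a, b))

Derivation:
Left:  comb(b, g(a, a), comb(g(a, b), g(a, a)))
  Flatten:  comb(b, g(a, a), g(a, b), g(a, a))
  Idempotence:  drop duplicate g(a, a)
  Sort arguments:  comb(b, g(a, a), g(a, b))
Right:  comb(g(a, b), b, g(a, a), g(a, a))
  Deduplicate:  drop duplicate g(a, a)
  Order the arguments:  comb(b, g(a, a), g(a, b))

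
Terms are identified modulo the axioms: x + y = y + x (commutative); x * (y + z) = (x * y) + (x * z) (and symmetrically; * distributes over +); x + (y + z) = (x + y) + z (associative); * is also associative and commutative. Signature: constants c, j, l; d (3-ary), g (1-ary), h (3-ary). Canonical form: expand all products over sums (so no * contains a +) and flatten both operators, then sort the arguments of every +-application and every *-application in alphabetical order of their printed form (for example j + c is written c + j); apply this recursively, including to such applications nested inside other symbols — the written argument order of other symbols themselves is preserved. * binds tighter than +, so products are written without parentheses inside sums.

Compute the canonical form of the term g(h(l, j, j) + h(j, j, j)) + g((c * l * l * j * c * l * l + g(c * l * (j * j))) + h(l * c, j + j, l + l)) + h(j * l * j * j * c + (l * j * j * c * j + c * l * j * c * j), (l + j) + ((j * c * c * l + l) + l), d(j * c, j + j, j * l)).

Answer: g(c * c * j * l * l * l * l + g(c * j * j * l) + h(c * l, j + j, l + l)) + g(h(j, j, j) + h(l, j, j)) + h(c * c * j * j * l + c * j * j * j * l + c * j * j * j * l, c * c * j * l + j + l + l + l, d(c * j, j + j, j * l))

Derivation:
Un-nest:  g(h(j, j, j) + h(l, j, j)) + g(c * c * j * l * l * l * l + g(c * j * j * l) + h(c * l, j + j, l + l)) + h(c * c * j * j * l + c * j * j * j * l + c * j * j * j * l, c * c * j * l + j + l + l + l, d(c * j, j + j, j * l))
Sort arguments:  g(c * c * j * l * l * l * l + g(c * j * j * l) + h(c * l, j + j, l + l)) + g(h(j, j, j) + h(l, j, j)) + h(c * c * j * j * l + c * j * j * j * l + c * j * j * j * l, c * c * j * l + j + l + l + l, d(c * j, j + j, j * l))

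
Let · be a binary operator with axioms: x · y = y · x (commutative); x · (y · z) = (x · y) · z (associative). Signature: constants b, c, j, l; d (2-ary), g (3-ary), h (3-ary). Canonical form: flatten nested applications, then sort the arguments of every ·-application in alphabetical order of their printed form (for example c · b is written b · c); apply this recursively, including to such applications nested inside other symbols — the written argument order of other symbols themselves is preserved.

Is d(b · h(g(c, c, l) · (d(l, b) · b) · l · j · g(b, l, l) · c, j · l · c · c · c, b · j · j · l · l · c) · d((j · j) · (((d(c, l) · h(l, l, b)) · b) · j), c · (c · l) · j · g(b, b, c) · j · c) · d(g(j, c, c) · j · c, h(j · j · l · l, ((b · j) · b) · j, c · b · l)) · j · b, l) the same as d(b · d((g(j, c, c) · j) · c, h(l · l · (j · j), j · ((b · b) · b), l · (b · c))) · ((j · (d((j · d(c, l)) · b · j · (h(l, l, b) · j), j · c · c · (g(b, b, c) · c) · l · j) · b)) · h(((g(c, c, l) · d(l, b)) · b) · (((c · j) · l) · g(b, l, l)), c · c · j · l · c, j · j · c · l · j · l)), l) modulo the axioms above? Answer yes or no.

Answer: no — d(b · b · d(b · d(c, l) · h(l, l, b) · j · j · j, c · c · c · g(b, b, c) · j · j · l) · d(c · g(j, c, c) · j, h(j · j · l · l, b · b · j · j, b · c · l)) · h(b · c · d(l, b) · g(b, l, l) · g(c, c, l) · j · l, c · c · c · j · l, b · c · j · j · l · l) · j, l) vs d(b · b · d(b · d(c, l) · h(l, l, b) · j · j · j, c · c · c · g(b, b, c) · j · j · l) · d(c · g(j, c, c) · j, h(j · j · l · l, b · b · b · j, b · c · l)) · h(b · c · d(l, b) · g(b, l, l) · g(c, c, l) · j · l, c · c · c · j · l, c · j · j · j · l · l) · j, l)

Derivation:
Left:  d(b · h(g(c, c, l) · (d(l, b) · b) · l · j · g(b, l, l) · c, j · l · c · c · c, b · j · j · l · l · c) · d((j · j) · (((d(c, l) · h(l, l, b)) · b) · j), c · (c · l) · j · g(b, b, c) · j · c) · d(g(j, c, c) · j · c, h(j · j · l · l, ((b · j) · b) · j, c · b · l)) · j · b, l)
  Descend into:  b · h(g(c, c, l) · (d(l, b) · b) · l · j · g(b, l, l) · c, j · l · c · c · c, b · j · j · l · l · c) · d((j · j) · (((d(c, l) · h(l, l, b)) · b) · j), c · (c · l) · j · g(b, b, c) · j · c) · d(g(j, c, c) · j · c, h(j · j · l · l, ((b · j) · b) · j, c · b · l)) · j · b
  Inside:  h(g(c, c, l) · (d(l, b) · b) · l · j · g(b, l, l) · c, j · l · c · c · c, b · j · j · l · l · c)  →  h(b · c · d(l, b) · g(b, l, l) · g(c, c, l) · j · l, c · c · c · j · l, b · c · j · j · l · l)
  Simplify inside:  d((j · j) · (((d(c, l) · h(l, l, b)) · b) · j), c · (c · l) · j · g(b, b, c) · j · c)  →  d(b · d(c, l) · h(l, l, b) · j · j · j, c · c · c · g(b, b, c) · j · j · l)
  Inside:  d(g(j, c, c) · j · c, h(j · j · l · l, ((b · j) · b) · j, c · b · l))  →  d(c · g(j, c, c) · j, h(j · j · l · l, b · b · j · j, b · c · l))
  Order the arguments:  b · b · d(b · d(c, l) · h(l, l, b) · j · j · j, c · c · c · g(b, b, c) · j · j · l) · d(c · g(j, c, c) · j, h(j · j · l · l, b · b · j · j, b · c · l)) · h(b · c · d(l, b) · g(b, l, l) · g(c, c, l) · j · l, c · c · c · j · l, b · c · j · j · l · l) · j
  Put back:  d(b · b · d(b · d(c, l) · h(l, l, b) · j · j · j, c · c · c · g(b, b, c) · j · j · l) · d(c · g(j, c, c) · j, h(j · j · l · l, b · b · j · j, b · c · l)) · h(b · c · d(l, b) · g(b, l, l) · g(c, c, l) · j · l, c · c · c · j · l, b · c · j · j · l · l) · j, l)
Right:  d(b · d((g(j, c, c) · j) · c, h(l · l · (j · j), j · ((b · b) · b), l · (b · c))) · ((j · (d((j · d(c, l)) · b · j · (h(l, l, b) · j), j · c · c · (g(b, b, c) · c) · l · j) · b)) · h(((g(c, c, l) · d(l, b)) · b) · (((c · j) · l) · g(b, l, l)), c · c · j · l · c, j · j · c · l · j · l)), l)
  Descend into:  b · d((g(j, c, c) · j) · c, h(l · l · (j · j), j · ((b · b) · b), l · (b · c))) · ((j · (d((j · d(c, l)) · b · j · (h(l, l, b) · j), j · c · c · (g(b, b, c) · c) · l · j) · b)) · h(((g(c, c, l) · d(l, b)) · b) · (((c · j) · l) · g(b, l, l)), c · c · j · l · c, j · j · c · l · j · l))
  Un-nest:  b · d((g(j, c, c) · j) · c, h(l · l · (j · j), j · ((b · b) · b), l · (b · c))) · j · d((j · d(c, l)) · b · j · (h(l, l, b) · j), j · c · c · (g(b, b, c) · c) · l · j) · b · h(((g(c, c, l) · d(l, b)) · b) · (((c · j) · l) · g(b, l, l)), c · c · j · l · c, j · j · c · l · j · l)
  Inside:  d((g(j, c, c) · j) · c, h(l · l · (j · j), j · ((b · b) · b), l · (b · c)))  →  d(c · g(j, c, c) · j, h(j · j · l · l, b · b · b · j, b · c · l))
  Simplify inside:  d((j · d(c, l)) · b · j · (h(l, l, b) · j), j · c · c · (g(b, b, c) · c) · l · j)  →  d(b · d(c, l) · h(l, l, b) · j · j · j, c · c · c · g(b, b, c) · j · j · l)
  Canonicalize subterm:  h(((g(c, c, l) · d(l, b)) · b) · (((c · j) · l) · g(b, l, l)), c · c · j · l · c, j · j · c · l · j · l)  →  h(b · c · d(l, b) · g(b, l, l) · g(c, c, l) · j · l, c · c · c · j · l, c · j · j · j · l · l)
  Order the arguments:  b · b · d(b · d(c, l) · h(l, l, b) · j · j · j, c · c · c · g(b, b, c) · j · j · l) · d(c · g(j, c, c) · j, h(j · j · l · l, b · b · b · j, b · c · l)) · h(b · c · d(l, b) · g(b, l, l) · g(c, c, l) · j · l, c · c · c · j · l, c · j · j · j · l · l) · j
  Rebuild:  d(b · b · d(b · d(c, l) · h(l, l, b) · j · j · j, c · c · c · g(b, b, c) · j · j · l) · d(c · g(j, c, c) · j, h(j · j · l · l, b · b · b · j, b · c · l)) · h(b · c · d(l, b) · g(b, l, l) · g(c, c, l) · j · l, c · c · c · j · l, c · j · j · j · l · l) · j, l)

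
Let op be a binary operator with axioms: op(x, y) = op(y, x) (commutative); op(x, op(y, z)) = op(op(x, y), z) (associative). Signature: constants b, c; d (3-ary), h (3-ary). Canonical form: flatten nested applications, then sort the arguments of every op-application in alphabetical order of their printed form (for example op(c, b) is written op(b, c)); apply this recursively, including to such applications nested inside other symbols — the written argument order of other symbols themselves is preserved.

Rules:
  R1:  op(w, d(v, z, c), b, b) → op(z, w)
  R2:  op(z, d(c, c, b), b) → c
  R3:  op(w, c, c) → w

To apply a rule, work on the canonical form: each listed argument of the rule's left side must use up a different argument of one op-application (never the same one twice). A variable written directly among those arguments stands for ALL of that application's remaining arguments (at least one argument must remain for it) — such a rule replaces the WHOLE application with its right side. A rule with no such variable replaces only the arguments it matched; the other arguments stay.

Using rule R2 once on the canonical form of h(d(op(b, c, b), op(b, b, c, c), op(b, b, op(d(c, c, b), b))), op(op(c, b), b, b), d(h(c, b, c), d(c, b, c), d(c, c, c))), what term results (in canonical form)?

Canonical form:  h(d(op(b, b, c), op(b, b, c, c), op(b, b, b, d(c, c, b))), op(b, b, b, c), d(h(c, b, c), d(c, b, c), d(c, c, c)))
Apply R2:  consuming b, d(c, c, b);  z := op(b, b)
Every leftover argument binds to the variable; the entire application is replaced.
Result:  h(d(op(b, b, c), op(b, b, c, c), c), op(b, b, b, c), d(h(c, b, c), d(c, b, c), d(c, c, c)))

Answer: h(d(op(b, b, c), op(b, b, c, c), c), op(b, b, b, c), d(h(c, b, c), d(c, b, c), d(c, c, c)))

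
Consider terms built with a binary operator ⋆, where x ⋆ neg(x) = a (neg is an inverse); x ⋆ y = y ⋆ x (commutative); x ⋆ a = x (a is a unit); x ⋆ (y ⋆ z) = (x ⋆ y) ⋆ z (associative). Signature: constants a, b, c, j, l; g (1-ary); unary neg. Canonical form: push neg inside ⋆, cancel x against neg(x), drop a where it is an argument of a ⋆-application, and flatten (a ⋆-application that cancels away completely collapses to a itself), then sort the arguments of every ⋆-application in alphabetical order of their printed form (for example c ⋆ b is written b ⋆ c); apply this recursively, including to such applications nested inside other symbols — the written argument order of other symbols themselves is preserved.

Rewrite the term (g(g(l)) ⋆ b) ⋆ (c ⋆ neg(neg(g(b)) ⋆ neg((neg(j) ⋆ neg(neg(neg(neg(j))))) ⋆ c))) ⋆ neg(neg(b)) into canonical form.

Answer: b ⋆ b ⋆ c ⋆ c ⋆ g(b) ⋆ g(g(l))

Derivation:
Push neg inside:  distribute neg over ⋆ and collapse double neg
Inverses cancel:  j cancels
Combine occurrences:  g(g(l)) ⋆ b ⋆ b ⋆ c ⋆ c ⋆ g(b)
Order the arguments:  b ⋆ b ⋆ c ⋆ c ⋆ g(b) ⋆ g(g(l))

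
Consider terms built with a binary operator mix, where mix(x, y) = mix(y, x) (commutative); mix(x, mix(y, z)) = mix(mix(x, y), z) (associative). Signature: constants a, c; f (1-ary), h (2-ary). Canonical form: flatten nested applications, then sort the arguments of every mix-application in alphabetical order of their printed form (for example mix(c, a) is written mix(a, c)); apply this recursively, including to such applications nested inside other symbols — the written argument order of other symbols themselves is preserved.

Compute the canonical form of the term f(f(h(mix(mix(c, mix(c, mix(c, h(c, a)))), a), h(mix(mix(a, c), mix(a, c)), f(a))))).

Work inside:  mix(mix(c, mix(c, mix(c, h(c, a)))), a)
Merge nested applications:  mix(c, c, c, h(c, a), a)
Order the arguments:  mix(a, c, c, c, h(c, a))
Rebuild:  f(f(h(mix(a, c, c, c, h(c, a)), h(mix(a, a, c, c), f(a)))))

Answer: f(f(h(mix(a, c, c, c, h(c, a)), h(mix(a, a, c, c), f(a)))))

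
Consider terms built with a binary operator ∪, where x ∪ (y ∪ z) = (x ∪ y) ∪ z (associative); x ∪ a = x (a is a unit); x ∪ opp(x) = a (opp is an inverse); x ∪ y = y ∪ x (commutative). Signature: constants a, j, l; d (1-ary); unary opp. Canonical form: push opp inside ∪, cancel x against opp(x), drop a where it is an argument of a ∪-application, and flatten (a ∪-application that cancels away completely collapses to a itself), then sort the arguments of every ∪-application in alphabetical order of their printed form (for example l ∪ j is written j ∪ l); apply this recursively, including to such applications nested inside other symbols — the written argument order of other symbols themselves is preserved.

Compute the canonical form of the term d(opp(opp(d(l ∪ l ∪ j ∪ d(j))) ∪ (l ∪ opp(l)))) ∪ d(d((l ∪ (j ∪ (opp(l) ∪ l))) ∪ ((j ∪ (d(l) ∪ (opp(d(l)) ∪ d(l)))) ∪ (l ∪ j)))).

Push opp inside:  distribute opp over ∪ and collapse double opp
Collect:  d(d(d(j) ∪ j ∪ l ∪ l)) ∪ d(d(d(l) ∪ j ∪ j ∪ j ∪ l ∪ l))

Answer: d(d(d(j) ∪ j ∪ l ∪ l)) ∪ d(d(d(l) ∪ j ∪ j ∪ j ∪ l ∪ l))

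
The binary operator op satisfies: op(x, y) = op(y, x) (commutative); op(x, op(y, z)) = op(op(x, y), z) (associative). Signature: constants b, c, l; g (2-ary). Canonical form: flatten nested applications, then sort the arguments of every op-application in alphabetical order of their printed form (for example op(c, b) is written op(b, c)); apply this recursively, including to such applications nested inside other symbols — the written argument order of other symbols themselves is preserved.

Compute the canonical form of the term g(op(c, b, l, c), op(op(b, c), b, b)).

Answer: g(op(b, c, c, l), op(b, b, b, c))

Derivation:
Focus inside:  op(op(b, c), b, b)
Un-nest:  op(b, c, b, b)
Order the arguments:  op(b, b, b, c)
Rebuild:  g(op(b, c, c, l), op(b, b, b, c))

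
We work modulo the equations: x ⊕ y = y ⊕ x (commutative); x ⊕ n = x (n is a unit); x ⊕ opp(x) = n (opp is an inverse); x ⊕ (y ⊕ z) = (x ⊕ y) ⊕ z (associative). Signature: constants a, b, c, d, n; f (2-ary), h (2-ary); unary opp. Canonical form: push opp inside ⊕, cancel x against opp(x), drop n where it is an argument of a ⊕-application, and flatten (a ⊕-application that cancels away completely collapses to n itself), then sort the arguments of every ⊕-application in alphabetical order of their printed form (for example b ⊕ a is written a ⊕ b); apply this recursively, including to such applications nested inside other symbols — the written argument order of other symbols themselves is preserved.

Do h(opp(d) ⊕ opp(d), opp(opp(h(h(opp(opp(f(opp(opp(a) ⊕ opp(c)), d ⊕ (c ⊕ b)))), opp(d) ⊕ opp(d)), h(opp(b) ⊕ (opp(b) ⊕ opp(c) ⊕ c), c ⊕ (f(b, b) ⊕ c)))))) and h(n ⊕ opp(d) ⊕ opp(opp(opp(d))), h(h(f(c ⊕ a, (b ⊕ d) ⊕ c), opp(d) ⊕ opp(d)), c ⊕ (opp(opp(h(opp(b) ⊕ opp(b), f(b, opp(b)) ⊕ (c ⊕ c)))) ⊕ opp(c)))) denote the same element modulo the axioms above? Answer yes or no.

Left:  h(opp(d) ⊕ opp(d), opp(opp(h(h(opp(opp(f(opp(opp(a) ⊕ opp(c)), d ⊕ (c ⊕ b)))), opp(d) ⊕ opp(d)), h(opp(b) ⊕ (opp(b) ⊕ opp(c) ⊕ c), c ⊕ (f(b, b) ⊕ c))))))
  Focus inside:  opp(b) ⊕ (opp(b) ⊕ opp(c) ⊕ c)
  Cancel:  c cancels
  Collect terms:  opp(b) ⊕ opp(b)
  Reassemble:  h(opp(d) ⊕ opp(d), h(h(f(a ⊕ c, b ⊕ c ⊕ d), opp(d) ⊕ opp(d)), h(opp(b) ⊕ opp(b), c ⊕ c ⊕ f(b, b))))
Right:  h(n ⊕ opp(d) ⊕ opp(opp(opp(d))), h(h(f(c ⊕ a, (b ⊕ d) ⊕ c), opp(d) ⊕ opp(d)), c ⊕ (opp(opp(h(opp(b) ⊕ opp(b), f(b, opp(b)) ⊕ (c ⊕ c)))) ⊕ opp(c))))
  Descend into:  c ⊕ (opp(opp(h(opp(b) ⊕ opp(b), f(b, opp(b)) ⊕ (c ⊕ c)))) ⊕ opp(c))
  Push opp inside:  distribute opp over ⊕ and collapse double opp
  Cancel:  c cancels
  Collect:  h(opp(b) ⊕ opp(b), c ⊕ c ⊕ f(b, opp(b)))
  Reassemble:  h(opp(d) ⊕ opp(d), h(h(f(a ⊕ c, b ⊕ c ⊕ d), opp(d) ⊕ opp(d)), h(opp(b) ⊕ opp(b), c ⊕ c ⊕ f(b, opp(b)))))

Answer: no — h(opp(d) ⊕ opp(d), h(h(f(a ⊕ c, b ⊕ c ⊕ d), opp(d) ⊕ opp(d)), h(opp(b) ⊕ opp(b), c ⊕ c ⊕ f(b, b)))) vs h(opp(d) ⊕ opp(d), h(h(f(a ⊕ c, b ⊕ c ⊕ d), opp(d) ⊕ opp(d)), h(opp(b) ⊕ opp(b), c ⊕ c ⊕ f(b, opp(b)))))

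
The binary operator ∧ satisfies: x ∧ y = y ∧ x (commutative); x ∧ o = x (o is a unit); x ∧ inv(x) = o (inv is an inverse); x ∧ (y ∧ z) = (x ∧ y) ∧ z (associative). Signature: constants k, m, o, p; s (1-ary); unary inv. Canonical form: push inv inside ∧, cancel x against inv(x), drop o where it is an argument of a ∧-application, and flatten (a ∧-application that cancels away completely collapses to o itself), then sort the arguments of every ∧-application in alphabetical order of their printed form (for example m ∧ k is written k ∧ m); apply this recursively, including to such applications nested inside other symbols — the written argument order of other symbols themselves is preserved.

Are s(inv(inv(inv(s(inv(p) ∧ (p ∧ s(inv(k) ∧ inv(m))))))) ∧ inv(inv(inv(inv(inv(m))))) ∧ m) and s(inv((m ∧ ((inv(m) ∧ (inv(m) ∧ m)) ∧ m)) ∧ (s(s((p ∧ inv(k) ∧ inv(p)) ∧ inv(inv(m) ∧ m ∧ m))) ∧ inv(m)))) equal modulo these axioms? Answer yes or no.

Answer: yes — both canonical forms are s(inv(s(s(inv(k) ∧ inv(m)))))

Derivation:
Left:  s(inv(inv(inv(s(inv(p) ∧ (p ∧ s(inv(k) ∧ inv(m))))))) ∧ inv(inv(inv(inv(inv(m))))) ∧ m)
  Work inside:  inv(inv(inv(s(inv(p) ∧ (p ∧ s(inv(k) ∧ inv(m))))))) ∧ inv(inv(inv(inv(inv(m))))) ∧ m
  Push inv inside:  distribute inv over ∧ and collapse double inv
  Cancel:  m cancels
  Collect:  inv(s(s(inv(k) ∧ inv(m))))
  Put back:  s(inv(s(s(inv(k) ∧ inv(m)))))
Right:  s(inv((m ∧ ((inv(m) ∧ (inv(m) ∧ m)) ∧ m)) ∧ (s(s((p ∧ inv(k) ∧ inv(p)) ∧ inv(inv(m) ∧ m ∧ m))) ∧ inv(m))))
  Descend into:  (m ∧ ((inv(m) ∧ (inv(m) ∧ m)) ∧ m)) ∧ (s(s((p ∧ inv(k) ∧ inv(p)) ∧ inv(inv(m) ∧ m ∧ m))) ∧ inv(m))
  Push inv inside:  distribute inv over ∧ and collapse double inv
  Cancel:  m cancels
  Collect:  s(s(inv(k) ∧ inv(m)))
  Rebuild:  s(inv(s(s(inv(k) ∧ inv(m)))))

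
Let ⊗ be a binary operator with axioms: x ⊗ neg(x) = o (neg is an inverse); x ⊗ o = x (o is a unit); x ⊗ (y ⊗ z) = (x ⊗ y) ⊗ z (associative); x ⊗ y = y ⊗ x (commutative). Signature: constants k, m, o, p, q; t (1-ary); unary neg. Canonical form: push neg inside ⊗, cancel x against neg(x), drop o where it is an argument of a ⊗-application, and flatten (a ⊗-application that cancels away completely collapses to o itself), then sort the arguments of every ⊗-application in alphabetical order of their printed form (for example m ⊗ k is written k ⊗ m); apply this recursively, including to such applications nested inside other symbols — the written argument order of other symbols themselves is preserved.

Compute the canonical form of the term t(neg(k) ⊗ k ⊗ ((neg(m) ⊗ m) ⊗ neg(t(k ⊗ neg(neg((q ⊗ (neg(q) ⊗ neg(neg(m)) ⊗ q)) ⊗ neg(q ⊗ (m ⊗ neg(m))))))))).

Answer: t(neg(t(k ⊗ m)))

Derivation:
Descend into:  neg(k) ⊗ k ⊗ ((neg(m) ⊗ m) ⊗ neg(t(k ⊗ neg(neg((q ⊗ (neg(q) ⊗ neg(neg(m)) ⊗ q)) ⊗ neg(q ⊗ (m ⊗ neg(m))))))))
Push neg inside:  distribute neg over ⊗ and collapse double neg
Cancel:  k cancels; m cancels
Collect:  neg(t(k ⊗ m))
Put back:  t(neg(t(k ⊗ m)))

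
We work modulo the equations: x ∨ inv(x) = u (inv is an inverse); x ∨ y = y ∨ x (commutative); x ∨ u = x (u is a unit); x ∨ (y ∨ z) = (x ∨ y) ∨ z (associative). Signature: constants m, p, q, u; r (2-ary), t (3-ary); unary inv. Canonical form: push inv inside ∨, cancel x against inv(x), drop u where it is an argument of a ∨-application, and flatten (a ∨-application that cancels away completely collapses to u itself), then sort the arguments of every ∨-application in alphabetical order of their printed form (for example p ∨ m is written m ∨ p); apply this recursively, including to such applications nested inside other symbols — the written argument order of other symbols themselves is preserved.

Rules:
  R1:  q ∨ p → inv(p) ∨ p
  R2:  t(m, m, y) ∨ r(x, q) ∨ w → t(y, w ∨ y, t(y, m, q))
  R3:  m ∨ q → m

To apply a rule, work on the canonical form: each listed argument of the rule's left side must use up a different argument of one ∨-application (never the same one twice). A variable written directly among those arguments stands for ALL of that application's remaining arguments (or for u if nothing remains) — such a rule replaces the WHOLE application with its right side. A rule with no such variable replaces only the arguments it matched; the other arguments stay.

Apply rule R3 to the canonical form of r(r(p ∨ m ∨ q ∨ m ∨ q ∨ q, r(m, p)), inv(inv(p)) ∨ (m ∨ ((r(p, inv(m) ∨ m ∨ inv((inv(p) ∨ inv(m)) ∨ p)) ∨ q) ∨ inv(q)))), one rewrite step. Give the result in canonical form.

Answer: r(r(m ∨ m ∨ p ∨ q ∨ q, r(m, p)), m ∨ p ∨ r(p, m))

Derivation:
Canonical form:  r(r(m ∨ m ∨ p ∨ q ∨ q ∨ q, r(m, p)), m ∨ p ∨ r(p, m))
Match R3:  consume m, q
Giving:  r(r(m ∨ m ∨ p ∨ q ∨ q, r(m, p)), m ∨ p ∨ r(p, m))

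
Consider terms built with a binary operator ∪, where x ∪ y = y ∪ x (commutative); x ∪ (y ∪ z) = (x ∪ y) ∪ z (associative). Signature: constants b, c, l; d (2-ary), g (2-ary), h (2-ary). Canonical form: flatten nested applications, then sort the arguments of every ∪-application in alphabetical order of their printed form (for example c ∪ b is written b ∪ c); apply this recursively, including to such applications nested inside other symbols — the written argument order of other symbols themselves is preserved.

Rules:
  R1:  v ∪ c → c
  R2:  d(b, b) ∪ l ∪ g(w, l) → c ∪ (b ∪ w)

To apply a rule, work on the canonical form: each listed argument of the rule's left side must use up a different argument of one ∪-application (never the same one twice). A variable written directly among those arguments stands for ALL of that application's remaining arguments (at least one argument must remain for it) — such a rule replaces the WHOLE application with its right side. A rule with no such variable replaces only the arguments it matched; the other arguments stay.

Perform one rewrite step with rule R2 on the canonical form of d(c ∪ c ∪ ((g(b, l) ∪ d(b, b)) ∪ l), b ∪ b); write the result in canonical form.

Canonical form:  d(c ∪ c ∪ d(b, b) ∪ g(b, l) ∪ l, b ∪ b)
Match R2:  consume d(b, b), g(b, l), l;  w := b
New term:  d(b ∪ b ∪ c ∪ c ∪ c, b ∪ b)

Answer: d(b ∪ b ∪ c ∪ c ∪ c, b ∪ b)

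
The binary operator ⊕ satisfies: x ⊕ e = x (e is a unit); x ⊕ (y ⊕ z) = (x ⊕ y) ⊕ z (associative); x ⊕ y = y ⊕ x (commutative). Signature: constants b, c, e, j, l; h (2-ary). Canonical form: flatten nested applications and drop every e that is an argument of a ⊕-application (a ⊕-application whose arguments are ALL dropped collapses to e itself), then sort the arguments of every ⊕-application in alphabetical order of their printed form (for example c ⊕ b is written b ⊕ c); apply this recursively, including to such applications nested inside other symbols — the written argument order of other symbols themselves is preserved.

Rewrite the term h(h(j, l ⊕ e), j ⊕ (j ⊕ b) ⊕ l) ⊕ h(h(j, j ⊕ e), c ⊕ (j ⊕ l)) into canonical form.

Canonicalize subterm:  h(h(j, l ⊕ e), j ⊕ (j ⊕ b) ⊕ l)  →  h(h(j, l), b ⊕ j ⊕ j ⊕ l)
Simplify inside:  h(h(j, j ⊕ e), c ⊕ (j ⊕ l))  →  h(h(j, j), c ⊕ j ⊕ l)
Order the arguments:  h(h(j, j), c ⊕ j ⊕ l) ⊕ h(h(j, l), b ⊕ j ⊕ j ⊕ l)

Answer: h(h(j, j), c ⊕ j ⊕ l) ⊕ h(h(j, l), b ⊕ j ⊕ j ⊕ l)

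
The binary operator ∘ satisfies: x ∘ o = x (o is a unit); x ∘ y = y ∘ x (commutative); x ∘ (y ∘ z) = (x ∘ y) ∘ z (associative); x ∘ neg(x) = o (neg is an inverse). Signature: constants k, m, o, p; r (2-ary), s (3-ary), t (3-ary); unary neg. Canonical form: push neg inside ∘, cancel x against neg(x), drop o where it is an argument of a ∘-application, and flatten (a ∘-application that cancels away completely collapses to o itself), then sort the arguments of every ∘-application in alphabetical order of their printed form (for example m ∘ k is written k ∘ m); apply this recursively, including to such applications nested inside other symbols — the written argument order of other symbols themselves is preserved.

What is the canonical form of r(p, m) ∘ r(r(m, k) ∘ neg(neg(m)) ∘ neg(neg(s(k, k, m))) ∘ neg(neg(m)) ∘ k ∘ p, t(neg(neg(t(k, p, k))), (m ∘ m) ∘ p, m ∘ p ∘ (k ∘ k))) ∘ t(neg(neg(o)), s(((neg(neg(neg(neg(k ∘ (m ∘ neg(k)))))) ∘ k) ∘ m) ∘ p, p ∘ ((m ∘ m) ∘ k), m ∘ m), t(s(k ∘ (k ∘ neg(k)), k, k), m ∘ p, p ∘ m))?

Answer: r(k ∘ m ∘ m ∘ p ∘ r(m, k) ∘ s(k, k, m), t(t(k, p, k), m ∘ m ∘ p, k ∘ k ∘ m ∘ p)) ∘ r(p, m) ∘ t(o, s(k ∘ m ∘ m ∘ p, k ∘ m ∘ m ∘ p, m ∘ m), t(s(k, k, k), m ∘ p, m ∘ p))

Derivation:
Push neg inside:  distribute neg over ∘ and collapse double neg
Collect terms:  r(p, m) ∘ r(k ∘ m ∘ m ∘ p ∘ r(m, k) ∘ s(k, k, m), t(t(k, p, k), m ∘ m ∘ p, k ∘ k ∘ m ∘ p)) ∘ t(o, s(k ∘ m ∘ m ∘ p, k ∘ m ∘ m ∘ p, m ∘ m), t(s(k, k, k), m ∘ p, m ∘ p))
Sort arguments:  r(k ∘ m ∘ m ∘ p ∘ r(m, k) ∘ s(k, k, m), t(t(k, p, k), m ∘ m ∘ p, k ∘ k ∘ m ∘ p)) ∘ r(p, m) ∘ t(o, s(k ∘ m ∘ m ∘ p, k ∘ m ∘ m ∘ p, m ∘ m), t(s(k, k, k), m ∘ p, m ∘ p))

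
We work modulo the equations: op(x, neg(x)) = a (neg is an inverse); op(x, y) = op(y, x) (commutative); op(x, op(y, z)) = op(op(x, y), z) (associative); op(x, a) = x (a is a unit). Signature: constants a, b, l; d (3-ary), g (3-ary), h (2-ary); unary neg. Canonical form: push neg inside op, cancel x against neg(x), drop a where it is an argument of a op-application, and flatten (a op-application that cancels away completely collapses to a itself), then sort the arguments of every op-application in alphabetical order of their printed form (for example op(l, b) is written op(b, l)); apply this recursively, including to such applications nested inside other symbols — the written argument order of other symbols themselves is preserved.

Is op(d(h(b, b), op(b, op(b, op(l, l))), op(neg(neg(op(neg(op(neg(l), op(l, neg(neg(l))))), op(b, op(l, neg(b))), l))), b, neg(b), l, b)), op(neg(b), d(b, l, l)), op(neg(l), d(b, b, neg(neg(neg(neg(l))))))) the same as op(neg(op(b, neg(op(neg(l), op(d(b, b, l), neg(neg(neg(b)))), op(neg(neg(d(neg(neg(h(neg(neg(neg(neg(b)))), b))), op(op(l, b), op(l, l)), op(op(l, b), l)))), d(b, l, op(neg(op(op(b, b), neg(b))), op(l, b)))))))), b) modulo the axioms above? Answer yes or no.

Left:  op(d(h(b, b), op(b, op(b, op(l, l))), op(neg(neg(op(neg(op(neg(l), op(l, neg(neg(l))))), op(b, op(l, neg(b))), l))), b, neg(b), l, b)), op(neg(b), d(b, l, l)), op(neg(l), d(b, b, neg(neg(neg(neg(l)))))))
  Push neg inside:  distribute neg over op and collapse double neg
  Combine occurrences:  op(d(h(b, b), op(b, b, l, l), op(b, l, l)), neg(b), d(b, l, l), neg(l), d(b, b, l))
  Order the arguments:  op(d(b, b, l), d(b, l, l), d(h(b, b), op(b, b, l, l), op(b, l, l)), neg(b), neg(l))
Right:  op(neg(op(b, neg(op(neg(l), op(d(b, b, l), neg(neg(neg(b)))), op(neg(neg(d(neg(neg(h(neg(neg(neg(neg(b)))), b))), op(op(l, b), op(l, l)), op(op(l, b), l)))), d(b, l, op(neg(op(op(b, b), neg(b))), op(l, b)))))))), b)
  Push neg inside:  distribute neg over op and collapse double neg
  Collect terms:  op(neg(b), neg(l), d(b, b, l), d(h(b, b), op(b, l, l, l), op(b, l, l)), d(b, l, l))
  Sort arguments:  op(d(b, b, l), d(b, l, l), d(h(b, b), op(b, l, l, l), op(b, l, l)), neg(b), neg(l))

Answer: no — op(d(b, b, l), d(b, l, l), d(h(b, b), op(b, b, l, l), op(b, l, l)), neg(b), neg(l)) vs op(d(b, b, l), d(b, l, l), d(h(b, b), op(b, l, l, l), op(b, l, l)), neg(b), neg(l))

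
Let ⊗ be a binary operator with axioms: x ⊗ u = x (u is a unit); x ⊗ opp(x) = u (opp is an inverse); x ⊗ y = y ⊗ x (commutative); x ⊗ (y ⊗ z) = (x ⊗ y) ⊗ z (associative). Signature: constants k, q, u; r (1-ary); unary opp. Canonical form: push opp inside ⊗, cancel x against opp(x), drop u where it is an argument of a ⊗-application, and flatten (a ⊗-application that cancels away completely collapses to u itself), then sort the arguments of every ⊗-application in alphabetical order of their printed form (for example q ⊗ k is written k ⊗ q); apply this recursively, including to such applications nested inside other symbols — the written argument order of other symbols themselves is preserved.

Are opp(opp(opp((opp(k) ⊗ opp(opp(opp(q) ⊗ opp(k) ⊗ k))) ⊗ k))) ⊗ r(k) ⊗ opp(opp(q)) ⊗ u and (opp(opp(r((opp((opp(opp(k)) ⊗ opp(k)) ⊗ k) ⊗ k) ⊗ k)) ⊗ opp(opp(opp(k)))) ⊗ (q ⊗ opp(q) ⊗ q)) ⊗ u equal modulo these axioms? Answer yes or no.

Answer: no — q ⊗ q ⊗ r(k) vs k ⊗ q ⊗ r(k)

Derivation:
Left:  opp(opp(opp((opp(k) ⊗ opp(opp(opp(q) ⊗ opp(k) ⊗ k))) ⊗ k))) ⊗ r(k) ⊗ opp(opp(q)) ⊗ u
  Push opp inside:  distribute opp over ⊗ and collapse double opp
  Cancel inverse pairs:  k cancels
  Collect terms:  q ⊗ q ⊗ r(k)
Right:  (opp(opp(r((opp((opp(opp(k)) ⊗ opp(k)) ⊗ k) ⊗ k) ⊗ k)) ⊗ opp(opp(opp(k)))) ⊗ (q ⊗ opp(q) ⊗ q)) ⊗ u
  Push opp inside:  distribute opp over ⊗ and collapse double opp
  Combine occurrences:  r(k) ⊗ k ⊗ q
  Sort arguments:  k ⊗ q ⊗ r(k)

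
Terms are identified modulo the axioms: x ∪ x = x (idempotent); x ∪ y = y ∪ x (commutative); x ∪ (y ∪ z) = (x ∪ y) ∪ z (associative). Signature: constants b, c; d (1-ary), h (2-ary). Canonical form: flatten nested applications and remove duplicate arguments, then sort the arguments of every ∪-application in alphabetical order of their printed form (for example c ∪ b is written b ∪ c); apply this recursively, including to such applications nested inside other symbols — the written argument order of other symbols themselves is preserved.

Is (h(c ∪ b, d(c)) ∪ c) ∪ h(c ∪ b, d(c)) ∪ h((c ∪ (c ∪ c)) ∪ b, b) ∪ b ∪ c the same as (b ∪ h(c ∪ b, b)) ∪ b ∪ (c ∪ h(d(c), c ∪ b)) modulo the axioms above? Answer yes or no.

Answer: no — b ∪ c ∪ h(b ∪ c, b) ∪ h(b ∪ c, d(c)) vs b ∪ c ∪ h(b ∪ c, b) ∪ h(d(c), b ∪ c)

Derivation:
Left:  (h(c ∪ b, d(c)) ∪ c) ∪ h(c ∪ b, d(c)) ∪ h((c ∪ (c ∪ c)) ∪ b, b) ∪ b ∪ c
  Flatten:  h(c ∪ b, d(c)) ∪ c ∪ h(c ∪ b, d(c)) ∪ h((c ∪ (c ∪ c)) ∪ b, b) ∪ b ∪ c
  Canonicalize subterm:  h(c ∪ b, d(c))  →  h(b ∪ c, d(c))
  Inside:  h(c ∪ b, d(c))  →  h(b ∪ c, d(c))
  Inside:  h((c ∪ (c ∪ c)) ∪ b, b)  →  h(b ∪ c, b)
  Deduplicate:  drop duplicate h(b ∪ c, d(c)), c
  Sort arguments:  b ∪ c ∪ h(b ∪ c, b) ∪ h(b ∪ c, d(c))
Right:  (b ∪ h(c ∪ b, b)) ∪ b ∪ (c ∪ h(d(c), c ∪ b))
  Un-nest:  b ∪ h(c ∪ b, b) ∪ b ∪ c ∪ h(d(c), c ∪ b)
  Simplify inside:  h(c ∪ b, b)  →  h(b ∪ c, b)
  Inside:  h(d(c), c ∪ b)  →  h(d(c), b ∪ c)
  Drop duplicates:  drop duplicate b
  Order the arguments:  b ∪ c ∪ h(b ∪ c, b) ∪ h(d(c), b ∪ c)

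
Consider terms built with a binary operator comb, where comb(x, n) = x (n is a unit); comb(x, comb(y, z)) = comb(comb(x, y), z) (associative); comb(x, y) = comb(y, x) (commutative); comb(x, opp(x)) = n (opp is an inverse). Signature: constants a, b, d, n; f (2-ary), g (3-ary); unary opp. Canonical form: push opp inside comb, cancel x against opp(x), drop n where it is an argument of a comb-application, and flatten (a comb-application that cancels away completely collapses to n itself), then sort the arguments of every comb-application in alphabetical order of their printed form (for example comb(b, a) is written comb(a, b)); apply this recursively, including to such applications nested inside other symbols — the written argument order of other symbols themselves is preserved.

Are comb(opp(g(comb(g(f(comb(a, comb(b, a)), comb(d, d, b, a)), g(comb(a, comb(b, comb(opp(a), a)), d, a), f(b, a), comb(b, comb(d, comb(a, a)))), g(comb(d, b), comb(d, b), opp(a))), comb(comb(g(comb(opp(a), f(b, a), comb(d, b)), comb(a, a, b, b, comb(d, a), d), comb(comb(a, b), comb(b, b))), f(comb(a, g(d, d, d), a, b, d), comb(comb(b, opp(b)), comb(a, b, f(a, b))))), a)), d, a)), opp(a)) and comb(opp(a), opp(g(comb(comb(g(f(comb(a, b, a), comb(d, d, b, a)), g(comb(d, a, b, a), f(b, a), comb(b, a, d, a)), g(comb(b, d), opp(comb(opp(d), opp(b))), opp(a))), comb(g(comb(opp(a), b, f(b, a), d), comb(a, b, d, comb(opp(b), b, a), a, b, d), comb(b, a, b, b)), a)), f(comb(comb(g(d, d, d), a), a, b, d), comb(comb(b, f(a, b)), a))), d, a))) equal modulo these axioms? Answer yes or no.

Answer: yes — both canonical forms are comb(opp(a), opp(g(comb(a, f(comb(a, a, b, d, g(d, d, d)), comb(a, b, f(a, b))), g(comb(b, d, f(b, a), opp(a)), comb(a, a, a, b, b, d, d), comb(a, b, b, b)), g(f(comb(a, a, b), comb(a, b, d, d)), g(comb(a, a, b, d), f(b, a), comb(a, a, b, d)), g(comb(b, d), comb(b, d), opp(a)))), d, a)))

Derivation:
Left:  comb(opp(g(comb(g(f(comb(a, comb(b, a)), comb(d, d, b, a)), g(comb(a, comb(b, comb(opp(a), a)), d, a), f(b, a), comb(b, comb(d, comb(a, a)))), g(comb(d, b), comb(d, b), opp(a))), comb(comb(g(comb(opp(a), f(b, a), comb(d, b)), comb(a, a, b, b, comb(d, a), d), comb(comb(a, b), comb(b, b))), f(comb(a, g(d, d, d), a, b, d), comb(comb(b, opp(b)), comb(a, b, f(a, b))))), a)), d, a)), opp(a))
  Collect:  comb(opp(g(comb(a, f(comb(a, a, b, d, g(d, d, d)), comb(a, b, f(a, b))), g(comb(b, d, f(b, a), opp(a)), comb(a, a, a, b, b, d, d), comb(a, b, b, b)), g(f(comb(a, a, b), comb(a, b, d, d)), g(comb(a, a, b, d), f(b, a), comb(a, a, b, d)), g(comb(b, d), comb(b, d), opp(a)))), d, a)), opp(a))
  Sort arguments:  comb(opp(a), opp(g(comb(a, f(comb(a, a, b, d, g(d, d, d)), comb(a, b, f(a, b))), g(comb(b, d, f(b, a), opp(a)), comb(a, a, a, b, b, d, d), comb(a, b, b, b)), g(f(comb(a, a, b), comb(a, b, d, d)), g(comb(a, a, b, d), f(b, a), comb(a, a, b, d)), g(comb(b, d), comb(b, d), opp(a)))), d, a)))
Right:  comb(opp(a), opp(g(comb(comb(g(f(comb(a, b, a), comb(d, d, b, a)), g(comb(d, a, b, a), f(b, a), comb(b, a, d, a)), g(comb(b, d), opp(comb(opp(d), opp(b))), opp(a))), comb(g(comb(opp(a), b, f(b, a), d), comb(a, b, d, comb(opp(b), b, a), a, b, d), comb(b, a, b, b)), a)), f(comb(comb(g(d, d, d), a), a, b, d), comb(comb(b, f(a, b)), a))), d, a)))
  Push opp inside:  distribute opp over comb and collapse double opp
  Collect:  comb(opp(a), opp(g(comb(a, f(comb(a, a, b, d, g(d, d, d)), comb(a, b, f(a, b))), g(comb(b, d, f(b, a), opp(a)), comb(a, a, a, b, b, d, d), comb(a, b, b, b)), g(f(comb(a, a, b), comb(a, b, d, d)), g(comb(a, a, b, d), f(b, a), comb(a, a, b, d)), g(comb(b, d), comb(b, d), opp(a)))), d, a)))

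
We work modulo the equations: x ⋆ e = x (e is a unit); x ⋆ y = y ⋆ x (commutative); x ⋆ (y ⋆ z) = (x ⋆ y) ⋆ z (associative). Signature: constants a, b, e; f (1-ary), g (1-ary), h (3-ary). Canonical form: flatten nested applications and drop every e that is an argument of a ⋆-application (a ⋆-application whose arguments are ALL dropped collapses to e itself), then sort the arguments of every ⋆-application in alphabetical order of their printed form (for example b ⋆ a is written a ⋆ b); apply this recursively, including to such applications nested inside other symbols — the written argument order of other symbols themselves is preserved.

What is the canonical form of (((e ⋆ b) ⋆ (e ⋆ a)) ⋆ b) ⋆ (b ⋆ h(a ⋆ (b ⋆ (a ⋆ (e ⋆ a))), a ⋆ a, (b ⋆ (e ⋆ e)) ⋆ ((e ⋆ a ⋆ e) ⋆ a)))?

Answer: a ⋆ b ⋆ b ⋆ b ⋆ h(a ⋆ a ⋆ a ⋆ b, a ⋆ a, a ⋆ a ⋆ b)

Derivation:
Flatten:  e ⋆ b ⋆ e ⋆ a ⋆ b ⋆ b ⋆ h(a ⋆ (b ⋆ (a ⋆ (e ⋆ a))), a ⋆ a, (b ⋆ (e ⋆ e)) ⋆ ((e ⋆ a ⋆ e) ⋆ a))
Simplify inside:  h(a ⋆ (b ⋆ (a ⋆ (e ⋆ a))), a ⋆ a, (b ⋆ (e ⋆ e)) ⋆ ((e ⋆ a ⋆ e) ⋆ a))  →  h(a ⋆ a ⋆ a ⋆ b, a ⋆ a, a ⋆ a ⋆ b)
Unit:  drop e (×2)
Sort arguments:  a ⋆ b ⋆ b ⋆ b ⋆ h(a ⋆ a ⋆ a ⋆ b, a ⋆ a, a ⋆ a ⋆ b)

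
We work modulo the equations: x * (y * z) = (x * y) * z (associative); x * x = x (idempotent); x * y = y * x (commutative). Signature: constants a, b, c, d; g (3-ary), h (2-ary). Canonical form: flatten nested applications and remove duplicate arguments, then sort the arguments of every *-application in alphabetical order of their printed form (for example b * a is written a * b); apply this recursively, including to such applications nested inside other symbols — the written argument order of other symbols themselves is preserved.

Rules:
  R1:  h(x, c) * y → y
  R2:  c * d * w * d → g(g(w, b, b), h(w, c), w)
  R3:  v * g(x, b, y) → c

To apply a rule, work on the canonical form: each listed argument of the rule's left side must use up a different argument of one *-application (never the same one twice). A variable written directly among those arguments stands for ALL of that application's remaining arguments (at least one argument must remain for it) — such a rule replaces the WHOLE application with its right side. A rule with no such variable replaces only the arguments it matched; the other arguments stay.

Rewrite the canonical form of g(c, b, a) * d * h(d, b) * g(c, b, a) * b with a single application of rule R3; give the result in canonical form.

Canonical form:  b * d * g(c, b, a) * h(d, b)
Apply R3:  consuming g(c, b, a);  v := b * d * h(d, b), x := c, y := a
The variable takes the whole remainder — replace the entire application.
Giving:  c

Answer: c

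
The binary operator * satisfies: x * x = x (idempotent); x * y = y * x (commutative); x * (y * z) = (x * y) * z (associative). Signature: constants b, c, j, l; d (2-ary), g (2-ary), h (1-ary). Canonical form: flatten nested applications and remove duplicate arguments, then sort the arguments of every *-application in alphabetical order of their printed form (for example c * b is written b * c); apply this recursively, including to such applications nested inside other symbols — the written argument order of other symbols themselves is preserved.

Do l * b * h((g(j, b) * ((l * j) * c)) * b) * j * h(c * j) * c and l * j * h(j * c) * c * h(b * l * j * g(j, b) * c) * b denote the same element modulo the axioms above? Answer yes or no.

Answer: yes — both canonical forms are b * c * h(b * c * g(j, b) * j * l) * h(c * j) * j * l

Derivation:
Left:  l * b * h((g(j, b) * ((l * j) * c)) * b) * j * h(c * j) * c
  Canonicalize subterm:  h((g(j, b) * ((l * j) * c)) * b)  →  h(b * c * g(j, b) * j * l)
  Sort arguments:  b * c * h(b * c * g(j, b) * j * l) * h(c * j) * j * l
Right:  l * j * h(j * c) * c * h(b * l * j * g(j, b) * c) * b
  Inside:  h(j * c)  →  h(c * j)
  Simplify inside:  h(b * l * j * g(j, b) * c)  →  h(b * c * g(j, b) * j * l)
  Sort:  b * c * h(b * c * g(j, b) * j * l) * h(c * j) * j * l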